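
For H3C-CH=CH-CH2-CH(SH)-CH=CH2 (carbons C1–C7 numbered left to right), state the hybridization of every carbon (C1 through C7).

C1 sp3, C2 sp2, C3 sp2, C4 sp3, C5 sp3, C6 sp2, C7 sp2

C1 (4 σ bonds) has steric number 4: sp3.
C2 carries 3 σ bonds, plus one π bond, giving a steric number of 3, so it is sp2.
C3 is sp2: 3 σ bonds, plus one π bond, 3 electron-density regions.
C4 is sp3: 4 σ bonds, 4 electron-density regions.
C5 is sp3: 4 σ bonds, 4 electron-density regions.
C6 has 3 σ bonds, plus one π bond: steric number 3 → sp2.
C7 (3 σ bonds, plus one π bond) has steric number 3: sp2.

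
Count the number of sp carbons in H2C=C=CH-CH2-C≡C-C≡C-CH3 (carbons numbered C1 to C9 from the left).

C1: sp2
C2: sp ✓
C3: sp2
C4: sp3
C5: sp ✓
C6: sp ✓
C7: sp ✓
C8: sp ✓
C9: sp3
C2, C5, C6, C7, C8 → 5 sp carbons.

5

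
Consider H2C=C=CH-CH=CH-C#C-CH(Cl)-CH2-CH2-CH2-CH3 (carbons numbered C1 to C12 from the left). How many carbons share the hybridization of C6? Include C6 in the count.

C6 is sp (two π bonds).
C1: sp2
C2: sp ✓
C3: sp2
C4: sp2
C5: sp2
C6: sp ✓
C7: sp ✓
C8: sp3
C9: sp3
C10: sp3
C11: sp3
C12: sp3
3 carbons are sp.

3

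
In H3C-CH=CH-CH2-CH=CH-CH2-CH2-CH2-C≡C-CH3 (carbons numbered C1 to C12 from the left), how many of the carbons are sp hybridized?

C1: sp3
C2: sp2
C3: sp2
C4: sp3
C5: sp2
C6: sp2
C7: sp3
C8: sp3
C9: sp3
C10: sp ✓
C11: sp ✓
C12: sp3
C10, C11 → 2 sp carbons.

2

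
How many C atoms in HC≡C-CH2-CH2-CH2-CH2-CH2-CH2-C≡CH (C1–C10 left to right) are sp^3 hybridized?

6

C1: sp
C2: sp
C3: sp3 ✓
C4: sp3 ✓
C5: sp3 ✓
C6: sp3 ✓
C7: sp3 ✓
C8: sp3 ✓
C9: sp
C10: sp
C3, C4, C5, C6, C7, C8 → 6 sp3 carbons.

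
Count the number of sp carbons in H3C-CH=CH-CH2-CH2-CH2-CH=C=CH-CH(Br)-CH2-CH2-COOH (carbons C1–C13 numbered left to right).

C1: sp3
C2: sp2
C3: sp2
C4: sp3
C5: sp3
C6: sp3
C7: sp2
C8: sp ✓
C9: sp2
C10: sp3
C11: sp3
C12: sp3
C13: sp2
C8 → 1 sp carbon.

1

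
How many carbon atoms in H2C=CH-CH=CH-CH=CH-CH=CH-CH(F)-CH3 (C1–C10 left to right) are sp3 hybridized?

C1: sp2
C2: sp2
C3: sp2
C4: sp2
C5: sp2
C6: sp2
C7: sp2
C8: sp2
C9: sp3 ✓
C10: sp3 ✓
C9, C10 → 2 sp3 carbons.

2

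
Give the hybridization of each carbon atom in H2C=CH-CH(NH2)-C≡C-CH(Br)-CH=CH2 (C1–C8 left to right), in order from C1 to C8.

C1 — 3 σ bonds, plus one π bond. Steric number 3, so sp2.
C2 — 3 σ bonds, plus one π bond. Steric number 3, so sp2.
C3 has 4 σ bonds: steric number 4 → sp3.
C4 carries 2 σ bonds, plus two π bonds, giving a steric number of 2, so it is sp.
C5 is sp: 2 σ bonds, plus two π bonds, 2 electron-density regions.
C6 is sp3: 4 σ bonds, 4 electron-density regions.
C7 — 3 σ bonds, plus one π bond. Steric number 3, so sp2.
C8 has 3 σ bonds, plus one π bond: steric number 3 → sp2.

C1 sp2, C2 sp2, C3 sp3, C4 sp, C5 sp, C6 sp3, C7 sp2, C8 sp2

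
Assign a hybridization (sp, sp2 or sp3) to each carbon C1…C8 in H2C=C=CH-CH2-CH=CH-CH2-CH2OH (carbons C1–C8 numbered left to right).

C1 (3 σ bonds, plus one π bond) has steric number 3: sp2.
C2 (2 σ bonds, plus two π bonds) has steric number 2: sp.
C3: 3 σ bonds, plus one π bond; 3 regions of electron density → sp2.
C4: 4 σ bonds; 4 regions of electron density → sp3.
C5 has 3 σ bonds, plus one π bond: steric number 3 → sp2.
C6: 3 σ bonds, plus one π bond — 3 electron domains, sp2.
C7 carries 4 σ bonds, giving a steric number of 4, so it is sp3.
C8: 4 σ bonds; 4 regions of electron density → sp3.

C1 sp2, C2 sp, C3 sp2, C4 sp3, C5 sp2, C6 sp2, C7 sp3, C8 sp3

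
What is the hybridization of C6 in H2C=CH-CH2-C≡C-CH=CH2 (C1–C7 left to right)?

sp²

C6: 3 σ bonds, plus one π bond; 3 regions of electron density → sp2.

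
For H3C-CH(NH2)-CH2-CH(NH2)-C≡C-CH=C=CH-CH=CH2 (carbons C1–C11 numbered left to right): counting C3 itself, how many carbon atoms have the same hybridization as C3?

C3 is sp3 (only σ bonds).
C1: sp3 ✓
C2: sp3 ✓
C3: sp3 ✓
C4: sp3 ✓
C5: sp
C6: sp
C7: sp2
C8: sp
C9: sp2
C10: sp2
C11: sp2
4 carbons are sp3.

4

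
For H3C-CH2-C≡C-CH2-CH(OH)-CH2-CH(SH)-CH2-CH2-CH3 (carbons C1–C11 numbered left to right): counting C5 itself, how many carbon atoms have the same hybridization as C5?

9

C5 is sp3 (only σ bonds).
C1: sp3 ✓
C2: sp3 ✓
C3: sp
C4: sp
C5: sp3 ✓
C6: sp3 ✓
C7: sp3 ✓
C8: sp3 ✓
C9: sp3 ✓
C10: sp3 ✓
C11: sp3 ✓
9 carbons are sp3.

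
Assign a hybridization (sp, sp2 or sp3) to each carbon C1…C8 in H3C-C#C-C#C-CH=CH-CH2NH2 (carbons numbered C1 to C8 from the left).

C1: 4 σ bonds; 4 regions of electron density → sp3.
C2 carries 2 σ bonds, plus two π bonds, giving a steric number of 2, so it is sp.
C3: 2 σ bonds, plus two π bonds — 2 electron domains, sp.
C4 has 2 σ bonds, plus two π bonds: steric number 2 → sp.
C5 (2 σ bonds, plus two π bonds) has steric number 2: sp.
C6: 3 σ bonds, plus one π bond; 3 regions of electron density → sp2.
C7 is sp2: 3 σ bonds, plus one π bond, 3 electron-density regions.
C8 — 4 σ bonds. Steric number 4, so sp3.

C1 sp3, C2 sp, C3 sp, C4 sp, C5 sp, C6 sp2, C7 sp2, C8 sp3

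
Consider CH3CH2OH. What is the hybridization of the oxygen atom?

The oxygen atom carries 2 σ bonds and 2 lone pairs, giving a steric number of 4, so it is sp3.

sp^3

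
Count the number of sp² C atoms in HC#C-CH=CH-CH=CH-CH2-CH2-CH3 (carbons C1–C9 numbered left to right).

C1: sp
C2: sp
C3: sp2 ✓
C4: sp2 ✓
C5: sp2 ✓
C6: sp2 ✓
C7: sp3
C8: sp3
C9: sp3
C3, C4, C5, C6 → 4 sp2 carbons.

4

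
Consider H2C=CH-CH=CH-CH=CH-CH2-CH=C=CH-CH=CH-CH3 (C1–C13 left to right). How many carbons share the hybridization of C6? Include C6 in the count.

10

C6 is sp2 (one π bond).
C1: sp2 ✓
C2: sp2 ✓
C3: sp2 ✓
C4: sp2 ✓
C5: sp2 ✓
C6: sp2 ✓
C7: sp3
C8: sp2 ✓
C9: sp
C10: sp2 ✓
C11: sp2 ✓
C12: sp2 ✓
C13: sp3
10 carbons are sp2.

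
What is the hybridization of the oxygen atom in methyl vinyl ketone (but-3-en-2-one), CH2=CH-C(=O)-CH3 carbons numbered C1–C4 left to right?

sp2

The oxygen atom has 1 σ bond and 2 lone pairs, plus one π bond: steric number 3 → sp2.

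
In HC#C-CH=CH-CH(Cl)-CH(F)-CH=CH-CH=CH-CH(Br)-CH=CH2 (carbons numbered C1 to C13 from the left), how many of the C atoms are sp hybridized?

C1: sp ✓
C2: sp ✓
C3: sp2
C4: sp2
C5: sp3
C6: sp3
C7: sp2
C8: sp2
C9: sp2
C10: sp2
C11: sp3
C12: sp2
C13: sp2
C1, C2 → 2 sp carbons.

2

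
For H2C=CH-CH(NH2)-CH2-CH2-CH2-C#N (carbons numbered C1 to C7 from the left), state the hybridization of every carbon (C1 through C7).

C1 sp2, C2 sp2, C3 sp3, C4 sp3, C5 sp3, C6 sp3, C7 sp

C1: 3 σ bonds, plus one π bond — 3 electron domains, sp2.
C2 has 3 σ bonds, plus one π bond: steric number 3 → sp2.
C3: 4 σ bonds; 4 regions of electron density → sp3.
C4 — 4 σ bonds. Steric number 4, so sp3.
C5: 4 σ bonds — 4 electron domains, sp3.
C6: 4 σ bonds — 4 electron domains, sp3.
C7: 2 σ bonds, plus two π bonds — 2 electron domains, sp.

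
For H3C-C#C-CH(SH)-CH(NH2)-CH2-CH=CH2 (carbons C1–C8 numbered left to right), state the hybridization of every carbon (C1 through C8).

C1 sp3, C2 sp, C3 sp, C4 sp3, C5 sp3, C6 sp3, C7 sp2, C8 sp2

C1 (4 σ bonds) has steric number 4: sp3.
C2: 2 σ bonds, plus two π bonds; 2 regions of electron density → sp.
C3 — 2 σ bonds, plus two π bonds. Steric number 2, so sp.
C4 (4 σ bonds) has steric number 4: sp3.
C5 carries 4 σ bonds, giving a steric number of 4, so it is sp3.
C6 has 4 σ bonds: steric number 4 → sp3.
C7: 3 σ bonds, plus one π bond — 3 electron domains, sp2.
C8: 3 σ bonds, plus one π bond — 3 electron domains, sp2.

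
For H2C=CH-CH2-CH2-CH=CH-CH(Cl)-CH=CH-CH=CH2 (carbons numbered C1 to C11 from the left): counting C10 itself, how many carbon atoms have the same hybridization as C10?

8

C10 is sp2 (one π bond).
C1: sp2 ✓
C2: sp2 ✓
C3: sp3
C4: sp3
C5: sp2 ✓
C6: sp2 ✓
C7: sp3
C8: sp2 ✓
C9: sp2 ✓
C10: sp2 ✓
C11: sp2 ✓
8 carbons are sp2.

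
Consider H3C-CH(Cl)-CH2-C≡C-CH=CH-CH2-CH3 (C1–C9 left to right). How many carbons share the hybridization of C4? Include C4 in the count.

2

C4 is sp (two π bonds).
C1: sp3
C2: sp3
C3: sp3
C4: sp ✓
C5: sp ✓
C6: sp2
C7: sp2
C8: sp3
C9: sp3
2 carbons are sp.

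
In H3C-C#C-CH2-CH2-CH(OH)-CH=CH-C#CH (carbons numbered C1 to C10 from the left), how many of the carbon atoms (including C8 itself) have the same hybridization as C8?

C8 is sp2 (one π bond).
C1: sp3
C2: sp
C3: sp
C4: sp3
C5: sp3
C6: sp3
C7: sp2 ✓
C8: sp2 ✓
C9: sp
C10: sp
2 carbons are sp2.

2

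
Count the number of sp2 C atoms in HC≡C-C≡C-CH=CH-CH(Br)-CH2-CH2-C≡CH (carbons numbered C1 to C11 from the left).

2

C1: sp
C2: sp
C3: sp
C4: sp
C5: sp2 ✓
C6: sp2 ✓
C7: sp3
C8: sp3
C9: sp3
C10: sp
C11: sp
C5, C6 → 2 sp2 carbons.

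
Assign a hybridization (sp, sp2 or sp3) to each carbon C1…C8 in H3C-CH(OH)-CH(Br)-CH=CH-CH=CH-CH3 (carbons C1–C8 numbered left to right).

C1 has 4 σ bonds: steric number 4 → sp3.
C2 carries 4 σ bonds, giving a steric number of 4, so it is sp3.
C3: 4 σ bonds — 4 electron domains, sp3.
C4 (3 σ bonds, plus one π bond) has steric number 3: sp2.
C5 — 3 σ bonds, plus one π bond. Steric number 3, so sp2.
C6 (3 σ bonds, plus one π bond) has steric number 3: sp2.
C7: 3 σ bonds, plus one π bond; 3 regions of electron density → sp2.
C8 has 4 σ bonds: steric number 4 → sp3.

C1 sp3, C2 sp3, C3 sp3, C4 sp2, C5 sp2, C6 sp2, C7 sp2, C8 sp3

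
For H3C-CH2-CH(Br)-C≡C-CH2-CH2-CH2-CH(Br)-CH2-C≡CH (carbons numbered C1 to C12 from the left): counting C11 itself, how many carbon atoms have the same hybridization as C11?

4

C11 is sp (two π bonds).
C1: sp3
C2: sp3
C3: sp3
C4: sp ✓
C5: sp ✓
C6: sp3
C7: sp3
C8: sp3
C9: sp3
C10: sp3
C11: sp ✓
C12: sp ✓
4 carbons are sp.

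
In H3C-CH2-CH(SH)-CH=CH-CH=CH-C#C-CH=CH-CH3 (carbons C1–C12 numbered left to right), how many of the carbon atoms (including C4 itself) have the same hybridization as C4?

6

C4 is sp2 (one π bond).
C1: sp3
C2: sp3
C3: sp3
C4: sp2 ✓
C5: sp2 ✓
C6: sp2 ✓
C7: sp2 ✓
C8: sp
C9: sp
C10: sp2 ✓
C11: sp2 ✓
C12: sp3
6 carbons are sp2.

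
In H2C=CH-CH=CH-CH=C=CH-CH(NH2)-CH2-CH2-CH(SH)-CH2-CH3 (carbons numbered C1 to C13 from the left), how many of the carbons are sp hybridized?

C1: sp2
C2: sp2
C3: sp2
C4: sp2
C5: sp2
C6: sp ✓
C7: sp2
C8: sp3
C9: sp3
C10: sp3
C11: sp3
C12: sp3
C13: sp3
C6 → 1 sp carbon.

1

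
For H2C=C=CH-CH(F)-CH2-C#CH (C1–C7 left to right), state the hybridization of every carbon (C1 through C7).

C1 sp2, C2 sp, C3 sp2, C4 sp3, C5 sp3, C6 sp, C7 sp

C1 carries 3 σ bonds, plus one π bond, giving a steric number of 3, so it is sp2.
C2 has 2 σ bonds, plus two π bonds: steric number 2 → sp.
C3: 3 σ bonds, plus one π bond — 3 electron domains, sp2.
C4: 4 σ bonds — 4 electron domains, sp3.
C5 (4 σ bonds) has steric number 4: sp3.
C6 (2 σ bonds, plus two π bonds) has steric number 2: sp.
C7 is sp: 2 σ bonds, plus two π bonds, 2 electron-density regions.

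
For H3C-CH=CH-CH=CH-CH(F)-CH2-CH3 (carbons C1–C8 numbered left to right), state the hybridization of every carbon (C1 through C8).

C1 — 4 σ bonds. Steric number 4, so sp3.
C2 carries 3 σ bonds, plus one π bond, giving a steric number of 3, so it is sp2.
C3 carries 3 σ bonds, plus one π bond, giving a steric number of 3, so it is sp2.
C4 is sp2: 3 σ bonds, plus one π bond, 3 electron-density regions.
C5 has 3 σ bonds, plus one π bond: steric number 3 → sp2.
C6 has 4 σ bonds: steric number 4 → sp3.
C7: 4 σ bonds; 4 regions of electron density → sp3.
C8 (4 σ bonds) has steric number 4: sp3.

C1 sp3, C2 sp2, C3 sp2, C4 sp2, C5 sp2, C6 sp3, C7 sp3, C8 sp3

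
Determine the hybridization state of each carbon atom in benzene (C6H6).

Every ring carbon has three σ bonds and contributes one p electron to the aromatic π system.

sp2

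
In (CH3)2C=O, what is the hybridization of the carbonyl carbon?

The carbonyl carbon (3 σ bonds, plus one π bond) has steric number 3: sp2.

sp^2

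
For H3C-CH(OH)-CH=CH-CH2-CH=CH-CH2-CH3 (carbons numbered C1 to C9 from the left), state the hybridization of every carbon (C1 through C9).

C1 — 4 σ bonds. Steric number 4, so sp3.
C2 — 4 σ bonds. Steric number 4, so sp3.
C3: 3 σ bonds, plus one π bond — 3 electron domains, sp2.
C4 (3 σ bonds, plus one π bond) has steric number 3: sp2.
C5 carries 4 σ bonds, giving a steric number of 4, so it is sp3.
C6: 3 σ bonds, plus one π bond — 3 electron domains, sp2.
C7 (3 σ bonds, plus one π bond) has steric number 3: sp2.
C8: 4 σ bonds — 4 electron domains, sp3.
C9 (4 σ bonds) has steric number 4: sp3.

C1 sp3, C2 sp3, C3 sp2, C4 sp2, C5 sp3, C6 sp2, C7 sp2, C8 sp3, C9 sp3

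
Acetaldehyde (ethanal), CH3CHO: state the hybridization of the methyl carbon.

sp3

The methyl carbon: 4 σ bonds; 4 regions of electron density → sp3.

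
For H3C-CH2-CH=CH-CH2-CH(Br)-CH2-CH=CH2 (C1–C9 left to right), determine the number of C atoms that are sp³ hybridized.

C1: sp3 ✓
C2: sp3 ✓
C3: sp2
C4: sp2
C5: sp3 ✓
C6: sp3 ✓
C7: sp3 ✓
C8: sp2
C9: sp2
C1, C2, C5, C6, C7 → 5 sp3 carbons.

5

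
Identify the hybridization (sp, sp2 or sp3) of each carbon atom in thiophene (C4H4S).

Each carbon atom carries 3 σ bonds, plus one π bond, giving a steric number of 3, so it is sp2.

sp²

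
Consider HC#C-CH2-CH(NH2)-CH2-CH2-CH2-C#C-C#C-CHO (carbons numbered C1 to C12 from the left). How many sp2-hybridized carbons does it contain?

C1: sp
C2: sp
C3: sp3
C4: sp3
C5: sp3
C6: sp3
C7: sp3
C8: sp
C9: sp
C10: sp
C11: sp
C12: sp2 ✓
C12 → 1 sp2 carbon.

1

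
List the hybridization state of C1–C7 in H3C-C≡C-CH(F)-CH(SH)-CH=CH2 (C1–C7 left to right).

C1 sp3, C2 sp, C3 sp, C4 sp3, C5 sp3, C6 sp2, C7 sp2

C1 — 4 σ bonds. Steric number 4, so sp3.
C2 (2 σ bonds, plus two π bonds) has steric number 2: sp.
C3 is sp: 2 σ bonds, plus two π bonds, 2 electron-density regions.
C4: 4 σ bonds; 4 regions of electron density → sp3.
C5 carries 4 σ bonds, giving a steric number of 4, so it is sp3.
C6: 3 σ bonds, plus one π bond — 3 electron domains, sp2.
C7 carries 3 σ bonds, plus one π bond, giving a steric number of 3, so it is sp2.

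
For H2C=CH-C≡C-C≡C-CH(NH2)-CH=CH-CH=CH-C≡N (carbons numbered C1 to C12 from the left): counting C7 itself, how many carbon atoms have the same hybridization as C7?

C7 is sp3 (only σ bonds).
C1: sp2
C2: sp2
C3: sp
C4: sp
C5: sp
C6: sp
C7: sp3 ✓
C8: sp2
C9: sp2
C10: sp2
C11: sp2
C12: sp
1 carbon is sp3.

1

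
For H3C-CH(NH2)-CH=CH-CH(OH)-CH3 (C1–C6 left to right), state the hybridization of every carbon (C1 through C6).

C1 sp3, C2 sp3, C3 sp2, C4 sp2, C5 sp3, C6 sp3

C1 — 4 σ bonds. Steric number 4, so sp3.
C2 has 4 σ bonds: steric number 4 → sp3.
C3 (3 σ bonds, plus one π bond) has steric number 3: sp2.
C4 (3 σ bonds, plus one π bond) has steric number 3: sp2.
C5 (4 σ bonds) has steric number 4: sp3.
C6: 4 σ bonds; 4 regions of electron density → sp3.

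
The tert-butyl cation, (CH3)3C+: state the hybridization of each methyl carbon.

sp^3

Each methyl carbon carries 4 σ bonds, giving a steric number of 4, so it is sp3.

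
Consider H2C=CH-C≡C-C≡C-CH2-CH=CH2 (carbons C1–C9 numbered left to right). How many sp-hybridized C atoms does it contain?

4

C1: sp2
C2: sp2
C3: sp ✓
C4: sp ✓
C5: sp ✓
C6: sp ✓
C7: sp3
C8: sp2
C9: sp2
C3, C4, C5, C6 → 4 sp carbons.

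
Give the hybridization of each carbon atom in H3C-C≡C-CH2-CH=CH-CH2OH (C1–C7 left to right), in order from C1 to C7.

C1: 4 σ bonds; 4 regions of electron density → sp3.
C2: 2 σ bonds, plus two π bonds; 2 regions of electron density → sp.
C3 (2 σ bonds, plus two π bonds) has steric number 2: sp.
C4 carries 4 σ bonds, giving a steric number of 4, so it is sp3.
C5 has 3 σ bonds, plus one π bond: steric number 3 → sp2.
C6 — 3 σ bonds, plus one π bond. Steric number 3, so sp2.
C7 (4 σ bonds) has steric number 4: sp3.

C1 sp3, C2 sp, C3 sp, C4 sp3, C5 sp2, C6 sp2, C7 sp3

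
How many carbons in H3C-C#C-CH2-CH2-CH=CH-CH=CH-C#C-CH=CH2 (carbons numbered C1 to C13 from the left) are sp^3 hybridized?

3

C1: sp3 ✓
C2: sp
C3: sp
C4: sp3 ✓
C5: sp3 ✓
C6: sp2
C7: sp2
C8: sp2
C9: sp2
C10: sp
C11: sp
C12: sp2
C13: sp2
C1, C4, C5 → 3 sp3 carbons.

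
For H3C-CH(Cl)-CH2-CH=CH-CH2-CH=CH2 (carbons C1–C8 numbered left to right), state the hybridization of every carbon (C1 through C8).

C1 sp3, C2 sp3, C3 sp3, C4 sp2, C5 sp2, C6 sp3, C7 sp2, C8 sp2

C1 is sp3: 4 σ bonds, 4 electron-density regions.
C2: 4 σ bonds; 4 regions of electron density → sp3.
C3 (4 σ bonds) has steric number 4: sp3.
C4 carries 3 σ bonds, plus one π bond, giving a steric number of 3, so it is sp2.
C5 carries 3 σ bonds, plus one π bond, giving a steric number of 3, so it is sp2.
C6 carries 4 σ bonds, giving a steric number of 4, so it is sp3.
C7 is sp2: 3 σ bonds, plus one π bond, 3 electron-density regions.
C8: 3 σ bonds, plus one π bond — 3 electron domains, sp2.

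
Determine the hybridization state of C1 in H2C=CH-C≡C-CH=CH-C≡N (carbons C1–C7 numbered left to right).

sp²

C1 (3 σ bonds, plus one π bond) has steric number 3: sp2.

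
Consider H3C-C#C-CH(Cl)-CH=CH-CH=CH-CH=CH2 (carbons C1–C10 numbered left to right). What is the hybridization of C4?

C4 carries 4 σ bonds, giving a steric number of 4, so it is sp3.

sp3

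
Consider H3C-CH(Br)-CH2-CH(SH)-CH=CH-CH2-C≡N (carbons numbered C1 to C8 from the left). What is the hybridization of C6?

sp²

C6 is sp2: 3 σ bonds, plus one π bond, 3 electron-density regions.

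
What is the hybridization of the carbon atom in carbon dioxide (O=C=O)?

sp

Two σ bonds, two π bonds → steric number 2 → sp.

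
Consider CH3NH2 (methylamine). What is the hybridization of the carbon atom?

The carbon atom carries 4 σ bonds, giving a steric number of 4, so it is sp3.

sp³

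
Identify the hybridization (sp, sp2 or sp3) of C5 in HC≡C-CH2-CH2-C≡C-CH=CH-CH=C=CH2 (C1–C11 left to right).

sp

C5 (2 σ bonds, plus two π bonds) has steric number 2: sp.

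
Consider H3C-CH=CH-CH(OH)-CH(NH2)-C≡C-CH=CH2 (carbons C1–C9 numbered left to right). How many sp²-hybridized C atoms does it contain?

4

C1: sp3
C2: sp2 ✓
C3: sp2 ✓
C4: sp3
C5: sp3
C6: sp
C7: sp
C8: sp2 ✓
C9: sp2 ✓
C2, C3, C8, C9 → 4 sp2 carbons.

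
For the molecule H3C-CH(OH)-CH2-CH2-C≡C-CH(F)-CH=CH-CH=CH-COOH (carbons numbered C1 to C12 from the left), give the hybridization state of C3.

C3 carries 4 σ bonds, giving a steric number of 4, so it is sp3.

sp³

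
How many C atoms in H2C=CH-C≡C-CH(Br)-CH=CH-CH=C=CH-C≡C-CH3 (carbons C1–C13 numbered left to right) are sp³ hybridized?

2

C1: sp2
C2: sp2
C3: sp
C4: sp
C5: sp3 ✓
C6: sp2
C7: sp2
C8: sp2
C9: sp
C10: sp2
C11: sp
C12: sp
C13: sp3 ✓
C5, C13 → 2 sp3 carbons.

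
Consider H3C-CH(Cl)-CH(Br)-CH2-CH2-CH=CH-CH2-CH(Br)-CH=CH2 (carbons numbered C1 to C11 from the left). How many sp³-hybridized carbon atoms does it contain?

7

C1: sp3 ✓
C2: sp3 ✓
C3: sp3 ✓
C4: sp3 ✓
C5: sp3 ✓
C6: sp2
C7: sp2
C8: sp3 ✓
C9: sp3 ✓
C10: sp2
C11: sp2
C1, C2, C3, C4, C5, C8, C9 → 7 sp3 carbons.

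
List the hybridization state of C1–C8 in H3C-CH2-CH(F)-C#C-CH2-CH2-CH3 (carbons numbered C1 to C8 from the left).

C1 sp3, C2 sp3, C3 sp3, C4 sp, C5 sp, C6 sp3, C7 sp3, C8 sp3

C1 is sp3: 4 σ bonds, 4 electron-density regions.
C2 carries 4 σ bonds, giving a steric number of 4, so it is sp3.
C3: 4 σ bonds; 4 regions of electron density → sp3.
C4: 2 σ bonds, plus two π bonds — 2 electron domains, sp.
C5: 2 σ bonds, plus two π bonds; 2 regions of electron density → sp.
C6 has 4 σ bonds: steric number 4 → sp3.
C7 is sp3: 4 σ bonds, 4 electron-density regions.
C8: 4 σ bonds — 4 electron domains, sp3.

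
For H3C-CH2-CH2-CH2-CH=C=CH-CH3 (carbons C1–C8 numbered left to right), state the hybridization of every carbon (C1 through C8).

C1: 4 σ bonds; 4 regions of electron density → sp3.
C2 — 4 σ bonds. Steric number 4, so sp3.
C3 is sp3: 4 σ bonds, 4 electron-density regions.
C4 — 4 σ bonds. Steric number 4, so sp3.
C5: 3 σ bonds, plus one π bond; 3 regions of electron density → sp2.
C6 is sp: 2 σ bonds, plus two π bonds, 2 electron-density regions.
C7 is sp2: 3 σ bonds, plus one π bond, 3 electron-density regions.
C8 carries 4 σ bonds, giving a steric number of 4, so it is sp3.

C1 sp3, C2 sp3, C3 sp3, C4 sp3, C5 sp2, C6 sp, C7 sp2, C8 sp3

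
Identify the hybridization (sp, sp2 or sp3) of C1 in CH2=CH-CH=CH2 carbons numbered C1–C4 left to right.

sp²

C1 (3 σ bonds, plus one π bond) has steric number 3: sp2.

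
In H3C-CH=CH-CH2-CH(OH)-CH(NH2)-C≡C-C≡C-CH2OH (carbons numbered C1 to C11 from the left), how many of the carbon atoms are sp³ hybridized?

C1: sp3 ✓
C2: sp2
C3: sp2
C4: sp3 ✓
C5: sp3 ✓
C6: sp3 ✓
C7: sp
C8: sp
C9: sp
C10: sp
C11: sp3 ✓
C1, C4, C5, C6, C11 → 5 sp3 carbons.

5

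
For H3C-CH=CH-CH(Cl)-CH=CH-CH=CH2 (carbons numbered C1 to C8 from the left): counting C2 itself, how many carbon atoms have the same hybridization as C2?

6

C2 is sp2 (one π bond).
C1: sp3
C2: sp2 ✓
C3: sp2 ✓
C4: sp3
C5: sp2 ✓
C6: sp2 ✓
C7: sp2 ✓
C8: sp2 ✓
6 carbons are sp2.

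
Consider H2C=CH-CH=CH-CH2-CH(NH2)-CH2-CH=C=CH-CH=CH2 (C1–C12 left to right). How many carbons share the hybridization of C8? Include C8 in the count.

8

C8 is sp2 (one π bond).
C1: sp2 ✓
C2: sp2 ✓
C3: sp2 ✓
C4: sp2 ✓
C5: sp3
C6: sp3
C7: sp3
C8: sp2 ✓
C9: sp
C10: sp2 ✓
C11: sp2 ✓
C12: sp2 ✓
8 carbons are sp2.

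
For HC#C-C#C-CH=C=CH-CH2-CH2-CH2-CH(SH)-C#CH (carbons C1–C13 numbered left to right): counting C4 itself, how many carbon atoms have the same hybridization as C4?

C4 is sp (two π bonds).
C1: sp ✓
C2: sp ✓
C3: sp ✓
C4: sp ✓
C5: sp2
C6: sp ✓
C7: sp2
C8: sp3
C9: sp3
C10: sp3
C11: sp3
C12: sp ✓
C13: sp ✓
7 carbons are sp.

7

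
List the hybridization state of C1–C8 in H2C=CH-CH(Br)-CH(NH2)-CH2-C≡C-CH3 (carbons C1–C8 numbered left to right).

C1 (3 σ bonds, plus one π bond) has steric number 3: sp2.
C2 — 3 σ bonds, plus one π bond. Steric number 3, so sp2.
C3 is sp3: 4 σ bonds, 4 electron-density regions.
C4 (4 σ bonds) has steric number 4: sp3.
C5 (4 σ bonds) has steric number 4: sp3.
C6 — 2 σ bonds, plus two π bonds. Steric number 2, so sp.
C7 carries 2 σ bonds, plus two π bonds, giving a steric number of 2, so it is sp.
C8 — 4 σ bonds. Steric number 4, so sp3.

C1 sp2, C2 sp2, C3 sp3, C4 sp3, C5 sp3, C6 sp, C7 sp, C8 sp3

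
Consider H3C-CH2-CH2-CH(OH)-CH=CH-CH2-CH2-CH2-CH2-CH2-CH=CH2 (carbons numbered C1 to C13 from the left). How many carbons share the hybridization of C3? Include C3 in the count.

C3 is sp3 (only σ bonds).
C1: sp3 ✓
C2: sp3 ✓
C3: sp3 ✓
C4: sp3 ✓
C5: sp2
C6: sp2
C7: sp3 ✓
C8: sp3 ✓
C9: sp3 ✓
C10: sp3 ✓
C11: sp3 ✓
C12: sp2
C13: sp2
9 carbons are sp3.

9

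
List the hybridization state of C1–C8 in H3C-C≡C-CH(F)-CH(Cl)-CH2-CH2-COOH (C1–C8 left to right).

C1 sp3, C2 sp, C3 sp, C4 sp3, C5 sp3, C6 sp3, C7 sp3, C8 sp2

C1: 4 σ bonds — 4 electron domains, sp3.
C2: 2 σ bonds, plus two π bonds; 2 regions of electron density → sp.
C3 — 2 σ bonds, plus two π bonds. Steric number 2, so sp.
C4 is sp3: 4 σ bonds, 4 electron-density regions.
C5 is sp3: 4 σ bonds, 4 electron-density regions.
C6: 4 σ bonds; 4 regions of electron density → sp3.
C7 has 4 σ bonds: steric number 4 → sp3.
C8 is sp2: 3 σ bonds, plus one π bond, 3 electron-density regions.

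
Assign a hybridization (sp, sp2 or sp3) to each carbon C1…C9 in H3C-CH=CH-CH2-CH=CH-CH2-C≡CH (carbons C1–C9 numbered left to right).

C1 sp3, C2 sp2, C3 sp2, C4 sp3, C5 sp2, C6 sp2, C7 sp3, C8 sp, C9 sp

C1 is sp3: 4 σ bonds, 4 electron-density regions.
C2: 3 σ bonds, plus one π bond; 3 regions of electron density → sp2.
C3 carries 3 σ bonds, plus one π bond, giving a steric number of 3, so it is sp2.
C4 (4 σ bonds) has steric number 4: sp3.
C5 carries 3 σ bonds, plus one π bond, giving a steric number of 3, so it is sp2.
C6 carries 3 σ bonds, plus one π bond, giving a steric number of 3, so it is sp2.
C7 — 4 σ bonds. Steric number 4, so sp3.
C8 carries 2 σ bonds, plus two π bonds, giving a steric number of 2, so it is sp.
C9: 2 σ bonds, plus two π bonds — 2 electron domains, sp.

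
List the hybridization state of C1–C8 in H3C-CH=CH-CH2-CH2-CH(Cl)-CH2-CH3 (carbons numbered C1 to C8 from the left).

C1 sp3, C2 sp2, C3 sp2, C4 sp3, C5 sp3, C6 sp3, C7 sp3, C8 sp3

C1 has 4 σ bonds: steric number 4 → sp3.
C2: 3 σ bonds, plus one π bond — 3 electron domains, sp2.
C3 is sp2: 3 σ bonds, plus one π bond, 3 electron-density regions.
C4: 4 σ bonds — 4 electron domains, sp3.
C5 is sp3: 4 σ bonds, 4 electron-density regions.
C6 is sp3: 4 σ bonds, 4 electron-density regions.
C7 carries 4 σ bonds, giving a steric number of 4, so it is sp3.
C8 has 4 σ bonds: steric number 4 → sp3.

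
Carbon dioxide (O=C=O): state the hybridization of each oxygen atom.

One σ bond + two lone pairs = steric number 3 → sp2.

sp^2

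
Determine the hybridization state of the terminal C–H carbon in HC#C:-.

The terminal C–H carbon — 2 σ bonds, plus two π bonds. Steric number 2, so sp.

sp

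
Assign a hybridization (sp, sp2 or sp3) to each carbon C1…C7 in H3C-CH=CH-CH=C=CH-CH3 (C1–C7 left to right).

C1 sp3, C2 sp2, C3 sp2, C4 sp2, C5 sp, C6 sp2, C7 sp3

C1 — 4 σ bonds. Steric number 4, so sp3.
C2 is sp2: 3 σ bonds, plus one π bond, 3 electron-density regions.
C3 (3 σ bonds, plus one π bond) has steric number 3: sp2.
C4 has 3 σ bonds, plus one π bond: steric number 3 → sp2.
C5: 2 σ bonds, plus two π bonds — 2 electron domains, sp.
C6: 3 σ bonds, plus one π bond — 3 electron domains, sp2.
C7: 4 σ bonds — 4 electron domains, sp3.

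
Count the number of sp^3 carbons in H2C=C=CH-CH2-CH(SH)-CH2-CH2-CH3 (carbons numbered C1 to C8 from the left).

C1: sp2
C2: sp
C3: sp2
C4: sp3 ✓
C5: sp3 ✓
C6: sp3 ✓
C7: sp3 ✓
C8: sp3 ✓
C4, C5, C6, C7, C8 → 5 sp3 carbons.

5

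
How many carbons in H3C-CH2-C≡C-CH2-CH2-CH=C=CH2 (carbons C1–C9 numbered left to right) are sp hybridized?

C1: sp3
C2: sp3
C3: sp ✓
C4: sp ✓
C5: sp3
C6: sp3
C7: sp2
C8: sp ✓
C9: sp2
C3, C4, C8 → 3 sp carbons.

3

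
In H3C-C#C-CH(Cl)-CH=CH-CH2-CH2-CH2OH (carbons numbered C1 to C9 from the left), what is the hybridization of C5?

C5 is sp2: 3 σ bonds, plus one π bond, 3 electron-density regions.

sp2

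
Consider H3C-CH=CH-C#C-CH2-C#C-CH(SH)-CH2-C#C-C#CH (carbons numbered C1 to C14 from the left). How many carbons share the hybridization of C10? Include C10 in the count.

C10 is sp3 (only σ bonds).
C1: sp3 ✓
C2: sp2
C3: sp2
C4: sp
C5: sp
C6: sp3 ✓
C7: sp
C8: sp
C9: sp3 ✓
C10: sp3 ✓
C11: sp
C12: sp
C13: sp
C14: sp
4 carbons are sp3.

4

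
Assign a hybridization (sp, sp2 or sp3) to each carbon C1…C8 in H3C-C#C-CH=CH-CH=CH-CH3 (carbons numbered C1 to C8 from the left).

C1 (4 σ bonds) has steric number 4: sp3.
C2: 2 σ bonds, plus two π bonds — 2 electron domains, sp.
C3 — 2 σ bonds, plus two π bonds. Steric number 2, so sp.
C4 (3 σ bonds, plus one π bond) has steric number 3: sp2.
C5 (3 σ bonds, plus one π bond) has steric number 3: sp2.
C6 (3 σ bonds, plus one π bond) has steric number 3: sp2.
C7 has 3 σ bonds, plus one π bond: steric number 3 → sp2.
C8 carries 4 σ bonds, giving a steric number of 4, so it is sp3.

C1 sp3, C2 sp, C3 sp, C4 sp2, C5 sp2, C6 sp2, C7 sp2, C8 sp3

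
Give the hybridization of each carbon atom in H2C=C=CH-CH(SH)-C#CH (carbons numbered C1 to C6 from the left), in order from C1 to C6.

C1: 3 σ bonds, plus one π bond; 3 regions of electron density → sp2.
C2 is sp: 2 σ bonds, plus two π bonds, 2 electron-density regions.
C3 has 3 σ bonds, plus one π bond: steric number 3 → sp2.
C4 has 4 σ bonds: steric number 4 → sp3.
C5 carries 2 σ bonds, plus two π bonds, giving a steric number of 2, so it is sp.
C6: 2 σ bonds, plus two π bonds — 2 electron domains, sp.

C1 sp2, C2 sp, C3 sp2, C4 sp3, C5 sp, C6 sp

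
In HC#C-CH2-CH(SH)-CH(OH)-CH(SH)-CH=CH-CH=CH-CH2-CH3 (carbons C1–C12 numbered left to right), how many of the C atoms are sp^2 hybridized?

C1: sp
C2: sp
C3: sp3
C4: sp3
C5: sp3
C6: sp3
C7: sp2 ✓
C8: sp2 ✓
C9: sp2 ✓
C10: sp2 ✓
C11: sp3
C12: sp3
C7, C8, C9, C10 → 4 sp2 carbons.

4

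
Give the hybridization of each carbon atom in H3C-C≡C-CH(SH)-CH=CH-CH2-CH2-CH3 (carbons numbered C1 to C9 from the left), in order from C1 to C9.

C1 carries 4 σ bonds, giving a steric number of 4, so it is sp3.
C2: 2 σ bonds, plus two π bonds; 2 regions of electron density → sp.
C3 (2 σ bonds, plus two π bonds) has steric number 2: sp.
C4: 4 σ bonds; 4 regions of electron density → sp3.
C5 has 3 σ bonds, plus one π bond: steric number 3 → sp2.
C6 is sp2: 3 σ bonds, plus one π bond, 3 electron-density regions.
C7 — 4 σ bonds. Steric number 4, so sp3.
C8: 4 σ bonds; 4 regions of electron density → sp3.
C9 has 4 σ bonds: steric number 4 → sp3.

C1 sp3, C2 sp, C3 sp, C4 sp3, C5 sp2, C6 sp2, C7 sp3, C8 sp3, C9 sp3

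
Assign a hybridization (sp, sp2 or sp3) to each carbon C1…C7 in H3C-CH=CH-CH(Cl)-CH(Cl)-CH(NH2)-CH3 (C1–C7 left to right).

C1 sp3, C2 sp2, C3 sp2, C4 sp3, C5 sp3, C6 sp3, C7 sp3

C1 (4 σ bonds) has steric number 4: sp3.
C2: 3 σ bonds, plus one π bond — 3 electron domains, sp2.
C3 is sp2: 3 σ bonds, plus one π bond, 3 electron-density regions.
C4 carries 4 σ bonds, giving a steric number of 4, so it is sp3.
C5: 4 σ bonds; 4 regions of electron density → sp3.
C6 carries 4 σ bonds, giving a steric number of 4, so it is sp3.
C7 has 4 σ bonds: steric number 4 → sp3.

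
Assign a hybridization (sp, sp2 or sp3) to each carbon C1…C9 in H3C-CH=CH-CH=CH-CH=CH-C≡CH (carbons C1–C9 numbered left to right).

C1 (4 σ bonds) has steric number 4: sp3.
C2 carries 3 σ bonds, plus one π bond, giving a steric number of 3, so it is sp2.
C3 carries 3 σ bonds, plus one π bond, giving a steric number of 3, so it is sp2.
C4 carries 3 σ bonds, plus one π bond, giving a steric number of 3, so it is sp2.
C5: 3 σ bonds, plus one π bond; 3 regions of electron density → sp2.
C6: 3 σ bonds, plus one π bond; 3 regions of electron density → sp2.
C7 has 3 σ bonds, plus one π bond: steric number 3 → sp2.
C8 (2 σ bonds, plus two π bonds) has steric number 2: sp.
C9 — 2 σ bonds, plus two π bonds. Steric number 2, so sp.

C1 sp3, C2 sp2, C3 sp2, C4 sp2, C5 sp2, C6 sp2, C7 sp2, C8 sp, C9 sp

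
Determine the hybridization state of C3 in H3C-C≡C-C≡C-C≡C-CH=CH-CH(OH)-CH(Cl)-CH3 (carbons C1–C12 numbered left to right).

sp

C3: 2 σ bonds, plus two π bonds — 2 electron domains, sp.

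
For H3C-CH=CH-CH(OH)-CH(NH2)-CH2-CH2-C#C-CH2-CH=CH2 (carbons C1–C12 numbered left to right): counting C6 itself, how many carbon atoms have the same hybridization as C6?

6

C6 is sp3 (only σ bonds).
C1: sp3 ✓
C2: sp2
C3: sp2
C4: sp3 ✓
C5: sp3 ✓
C6: sp3 ✓
C7: sp3 ✓
C8: sp
C9: sp
C10: sp3 ✓
C11: sp2
C12: sp2
6 carbons are sp3.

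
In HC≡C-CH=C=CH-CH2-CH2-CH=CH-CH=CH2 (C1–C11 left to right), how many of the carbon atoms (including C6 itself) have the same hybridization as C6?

C6 is sp3 (only σ bonds).
C1: sp
C2: sp
C3: sp2
C4: sp
C5: sp2
C6: sp3 ✓
C7: sp3 ✓
C8: sp2
C9: sp2
C10: sp2
C11: sp2
2 carbons are sp3.

2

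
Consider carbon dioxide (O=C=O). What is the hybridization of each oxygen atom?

sp²

One σ bond + two lone pairs = steric number 3 → sp2.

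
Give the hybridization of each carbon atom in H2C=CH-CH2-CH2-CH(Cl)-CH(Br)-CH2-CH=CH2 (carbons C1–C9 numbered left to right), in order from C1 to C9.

C1 sp2, C2 sp2, C3 sp3, C4 sp3, C5 sp3, C6 sp3, C7 sp3, C8 sp2, C9 sp2

C1 has 3 σ bonds, plus one π bond: steric number 3 → sp2.
C2: 3 σ bonds, plus one π bond; 3 regions of electron density → sp2.
C3 — 4 σ bonds. Steric number 4, so sp3.
C4 — 4 σ bonds. Steric number 4, so sp3.
C5 (4 σ bonds) has steric number 4: sp3.
C6 is sp3: 4 σ bonds, 4 electron-density regions.
C7 (4 σ bonds) has steric number 4: sp3.
C8 has 3 σ bonds, plus one π bond: steric number 3 → sp2.
C9: 3 σ bonds, plus one π bond; 3 regions of electron density → sp2.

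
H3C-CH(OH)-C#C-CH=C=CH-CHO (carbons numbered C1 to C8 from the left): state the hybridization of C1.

C1: 4 σ bonds — 4 electron domains, sp3.

sp3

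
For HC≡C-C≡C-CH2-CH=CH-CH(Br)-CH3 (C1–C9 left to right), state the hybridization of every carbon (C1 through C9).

C1 sp, C2 sp, C3 sp, C4 sp, C5 sp3, C6 sp2, C7 sp2, C8 sp3, C9 sp3

C1: 2 σ bonds, plus two π bonds — 2 electron domains, sp.
C2: 2 σ bonds, plus two π bonds; 2 regions of electron density → sp.
C3 is sp: 2 σ bonds, plus two π bonds, 2 electron-density regions.
C4: 2 σ bonds, plus two π bonds — 2 electron domains, sp.
C5 (4 σ bonds) has steric number 4: sp3.
C6 is sp2: 3 σ bonds, plus one π bond, 3 electron-density regions.
C7 carries 3 σ bonds, plus one π bond, giving a steric number of 3, so it is sp2.
C8 carries 4 σ bonds, giving a steric number of 4, so it is sp3.
C9 carries 4 σ bonds, giving a steric number of 4, so it is sp3.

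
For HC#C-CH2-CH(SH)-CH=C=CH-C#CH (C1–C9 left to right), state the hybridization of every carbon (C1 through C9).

C1 sp, C2 sp, C3 sp3, C4 sp3, C5 sp2, C6 sp, C7 sp2, C8 sp, C9 sp

C1 is sp: 2 σ bonds, plus two π bonds, 2 electron-density regions.
C2: 2 σ bonds, plus two π bonds; 2 regions of electron density → sp.
C3 has 4 σ bonds: steric number 4 → sp3.
C4 — 4 σ bonds. Steric number 4, so sp3.
C5: 3 σ bonds, plus one π bond — 3 electron domains, sp2.
C6 carries 2 σ bonds, plus two π bonds, giving a steric number of 2, so it is sp.
C7 (3 σ bonds, plus one π bond) has steric number 3: sp2.
C8 carries 2 σ bonds, plus two π bonds, giving a steric number of 2, so it is sp.
C9 carries 2 σ bonds, plus two π bonds, giving a steric number of 2, so it is sp.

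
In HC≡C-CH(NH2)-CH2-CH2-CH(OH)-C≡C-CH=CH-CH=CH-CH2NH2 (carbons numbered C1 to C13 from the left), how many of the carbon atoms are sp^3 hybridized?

C1: sp
C2: sp
C3: sp3 ✓
C4: sp3 ✓
C5: sp3 ✓
C6: sp3 ✓
C7: sp
C8: sp
C9: sp2
C10: sp2
C11: sp2
C12: sp2
C13: sp3 ✓
C3, C4, C5, C6, C13 → 5 sp3 carbons.

5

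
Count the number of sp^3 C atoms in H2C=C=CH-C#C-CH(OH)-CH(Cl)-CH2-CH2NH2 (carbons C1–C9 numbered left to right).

4

C1: sp2
C2: sp
C3: sp2
C4: sp
C5: sp
C6: sp3 ✓
C7: sp3 ✓
C8: sp3 ✓
C9: sp3 ✓
C6, C7, C8, C9 → 4 sp3 carbons.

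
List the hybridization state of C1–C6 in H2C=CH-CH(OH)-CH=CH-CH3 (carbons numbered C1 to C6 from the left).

C1 sp2, C2 sp2, C3 sp3, C4 sp2, C5 sp2, C6 sp3

C1 (3 σ bonds, plus one π bond) has steric number 3: sp2.
C2 is sp2: 3 σ bonds, plus one π bond, 3 electron-density regions.
C3: 4 σ bonds — 4 electron domains, sp3.
C4 — 3 σ bonds, plus one π bond. Steric number 3, so sp2.
C5 (3 σ bonds, plus one π bond) has steric number 3: sp2.
C6 is sp3: 4 σ bonds, 4 electron-density regions.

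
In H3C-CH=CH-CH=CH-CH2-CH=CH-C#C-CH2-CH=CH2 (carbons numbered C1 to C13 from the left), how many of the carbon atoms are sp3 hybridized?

C1: sp3 ✓
C2: sp2
C3: sp2
C4: sp2
C5: sp2
C6: sp3 ✓
C7: sp2
C8: sp2
C9: sp
C10: sp
C11: sp3 ✓
C12: sp2
C13: sp2
C1, C6, C11 → 3 sp3 carbons.

3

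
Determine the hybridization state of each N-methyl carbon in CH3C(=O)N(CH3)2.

sp3

Each N-methyl carbon has 4 σ bonds: steric number 4 → sp3.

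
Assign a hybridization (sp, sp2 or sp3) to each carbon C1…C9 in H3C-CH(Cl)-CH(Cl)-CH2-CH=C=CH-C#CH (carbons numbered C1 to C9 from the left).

C1 sp3, C2 sp3, C3 sp3, C4 sp3, C5 sp2, C6 sp, C7 sp2, C8 sp, C9 sp

C1 (4 σ bonds) has steric number 4: sp3.
C2: 4 σ bonds; 4 regions of electron density → sp3.
C3 carries 4 σ bonds, giving a steric number of 4, so it is sp3.
C4: 4 σ bonds — 4 electron domains, sp3.
C5: 3 σ bonds, plus one π bond — 3 electron domains, sp2.
C6 is sp: 2 σ bonds, plus two π bonds, 2 electron-density regions.
C7 has 3 σ bonds, plus one π bond: steric number 3 → sp2.
C8 has 2 σ bonds, plus two π bonds: steric number 2 → sp.
C9 — 2 σ bonds, plus two π bonds. Steric number 2, so sp.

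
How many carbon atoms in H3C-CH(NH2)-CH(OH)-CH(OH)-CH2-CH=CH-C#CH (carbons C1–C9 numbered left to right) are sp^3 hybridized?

C1: sp3 ✓
C2: sp3 ✓
C3: sp3 ✓
C4: sp3 ✓
C5: sp3 ✓
C6: sp2
C7: sp2
C8: sp
C9: sp
C1, C2, C3, C4, C5 → 5 sp3 carbons.

5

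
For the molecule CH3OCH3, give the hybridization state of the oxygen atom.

sp3

Two σ bonds + two lone pairs = steric number 4 → sp3.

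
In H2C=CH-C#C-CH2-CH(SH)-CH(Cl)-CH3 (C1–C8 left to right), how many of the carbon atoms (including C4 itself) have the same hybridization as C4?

2

C4 is sp (two π bonds).
C1: sp2
C2: sp2
C3: sp ✓
C4: sp ✓
C5: sp3
C6: sp3
C7: sp3
C8: sp3
2 carbons are sp.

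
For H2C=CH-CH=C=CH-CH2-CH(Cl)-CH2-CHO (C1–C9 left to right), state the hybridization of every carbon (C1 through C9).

C1 sp2, C2 sp2, C3 sp2, C4 sp, C5 sp2, C6 sp3, C7 sp3, C8 sp3, C9 sp2

C1: 3 σ bonds, plus one π bond; 3 regions of electron density → sp2.
C2: 3 σ bonds, plus one π bond — 3 electron domains, sp2.
C3 — 3 σ bonds, plus one π bond. Steric number 3, so sp2.
C4: 2 σ bonds, plus two π bonds — 2 electron domains, sp.
C5 carries 3 σ bonds, plus one π bond, giving a steric number of 3, so it is sp2.
C6 — 4 σ bonds. Steric number 4, so sp3.
C7 is sp3: 4 σ bonds, 4 electron-density regions.
C8: 4 σ bonds — 4 electron domains, sp3.
C9 carries 3 σ bonds, plus one π bond, giving a steric number of 3, so it is sp2.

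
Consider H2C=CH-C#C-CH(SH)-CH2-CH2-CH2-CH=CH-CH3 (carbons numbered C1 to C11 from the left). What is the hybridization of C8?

C8 has 4 σ bonds: steric number 4 → sp3.

sp^3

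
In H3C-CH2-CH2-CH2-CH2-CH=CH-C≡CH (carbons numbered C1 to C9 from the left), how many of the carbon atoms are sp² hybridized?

C1: sp3
C2: sp3
C3: sp3
C4: sp3
C5: sp3
C6: sp2 ✓
C7: sp2 ✓
C8: sp
C9: sp
C6, C7 → 2 sp2 carbons.

2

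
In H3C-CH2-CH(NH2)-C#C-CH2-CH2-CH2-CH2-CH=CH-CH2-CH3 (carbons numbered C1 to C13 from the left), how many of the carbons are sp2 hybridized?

C1: sp3
C2: sp3
C3: sp3
C4: sp
C5: sp
C6: sp3
C7: sp3
C8: sp3
C9: sp3
C10: sp2 ✓
C11: sp2 ✓
C12: sp3
C13: sp3
C10, C11 → 2 sp2 carbons.

2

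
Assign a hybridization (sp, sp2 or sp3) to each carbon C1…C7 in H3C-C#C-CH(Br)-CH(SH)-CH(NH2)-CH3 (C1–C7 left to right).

C1 sp3, C2 sp, C3 sp, C4 sp3, C5 sp3, C6 sp3, C7 sp3

C1: 4 σ bonds — 4 electron domains, sp3.
C2 (2 σ bonds, plus two π bonds) has steric number 2: sp.
C3: 2 σ bonds, plus two π bonds; 2 regions of electron density → sp.
C4: 4 σ bonds — 4 electron domains, sp3.
C5: 4 σ bonds; 4 regions of electron density → sp3.
C6: 4 σ bonds; 4 regions of electron density → sp3.
C7 — 4 σ bonds. Steric number 4, so sp3.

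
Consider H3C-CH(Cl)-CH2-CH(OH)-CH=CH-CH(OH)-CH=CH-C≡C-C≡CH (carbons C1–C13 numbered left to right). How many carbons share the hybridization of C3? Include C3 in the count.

5

C3 is sp3 (only σ bonds).
C1: sp3 ✓
C2: sp3 ✓
C3: sp3 ✓
C4: sp3 ✓
C5: sp2
C6: sp2
C7: sp3 ✓
C8: sp2
C9: sp2
C10: sp
C11: sp
C12: sp
C13: sp
5 carbons are sp3.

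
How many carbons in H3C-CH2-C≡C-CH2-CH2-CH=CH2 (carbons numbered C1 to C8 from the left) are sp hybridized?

C1: sp3
C2: sp3
C3: sp ✓
C4: sp ✓
C5: sp3
C6: sp3
C7: sp2
C8: sp2
C3, C4 → 2 sp carbons.

2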